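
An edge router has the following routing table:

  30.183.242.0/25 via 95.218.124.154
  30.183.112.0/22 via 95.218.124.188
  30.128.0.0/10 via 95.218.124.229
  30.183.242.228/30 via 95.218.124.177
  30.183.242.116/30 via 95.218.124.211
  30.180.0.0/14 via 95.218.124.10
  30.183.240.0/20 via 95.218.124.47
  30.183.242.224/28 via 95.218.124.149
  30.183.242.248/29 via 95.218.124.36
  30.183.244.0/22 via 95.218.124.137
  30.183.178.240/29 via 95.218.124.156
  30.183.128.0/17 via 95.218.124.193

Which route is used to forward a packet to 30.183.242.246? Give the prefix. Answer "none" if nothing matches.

30.183.240.0/20

Entries matching 30.183.242.246:
  30.128.0.0/10 (30.128.0.0 - 30.191.255.255)
  30.180.0.0/14 (30.180.0.0 - 30.183.255.255)
  30.183.128.0/17 (30.183.128.0 - 30.183.255.255)
  30.183.240.0/20 (30.183.240.0 - 30.183.255.255)
Most specific is 30.183.240.0/20.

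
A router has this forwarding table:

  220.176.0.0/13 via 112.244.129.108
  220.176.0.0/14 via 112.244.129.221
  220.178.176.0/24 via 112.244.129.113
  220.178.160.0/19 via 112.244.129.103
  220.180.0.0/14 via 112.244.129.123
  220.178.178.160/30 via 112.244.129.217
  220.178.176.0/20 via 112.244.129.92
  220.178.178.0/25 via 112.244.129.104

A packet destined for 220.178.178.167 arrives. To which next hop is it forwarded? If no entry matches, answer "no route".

Routes whose prefix contains 220.178.178.167:
  220.176.0.0/13 (220.176.0.0 - 220.183.255.255) -> 112.244.129.108
  220.176.0.0/14 (220.176.0.0 - 220.179.255.255) -> 112.244.129.221
  220.178.160.0/19 (220.178.160.0 - 220.178.191.255) -> 112.244.129.103
  220.178.176.0/20 (220.178.176.0 - 220.178.191.255) -> 112.244.129.92
More-specific entries that do NOT match:
  220.178.178.160/30 (220.178.178.160 - 220.178.178.163) does not contain 220.178.178.167
  220.178.178.0/25 (220.178.178.0 - 220.178.178.127) does not contain 220.178.178.167
  220.178.176.0/24 (220.178.176.0 - 220.178.176.255) does not contain 220.178.178.167
Longest matching prefix is /20 -> next hop 112.244.129.92.

112.244.129.92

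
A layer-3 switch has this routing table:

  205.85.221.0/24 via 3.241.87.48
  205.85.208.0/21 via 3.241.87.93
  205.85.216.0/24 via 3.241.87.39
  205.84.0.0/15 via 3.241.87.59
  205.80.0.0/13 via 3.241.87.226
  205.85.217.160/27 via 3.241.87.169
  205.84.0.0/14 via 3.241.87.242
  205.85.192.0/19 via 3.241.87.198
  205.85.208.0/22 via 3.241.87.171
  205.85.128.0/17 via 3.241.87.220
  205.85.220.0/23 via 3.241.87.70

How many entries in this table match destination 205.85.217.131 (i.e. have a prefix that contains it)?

Prefixes containing 205.85.217.131:
  205.80.0.0/13 (205.80.0.0 - 205.87.255.255)
  205.84.0.0/14 (205.84.0.0 - 205.87.255.255)
  205.84.0.0/15 (205.84.0.0 - 205.85.255.255)
  205.85.128.0/17 (205.85.128.0 - 205.85.255.255)
  205.85.192.0/19 (205.85.192.0 - 205.85.223.255)
Total matching entries: 5.

5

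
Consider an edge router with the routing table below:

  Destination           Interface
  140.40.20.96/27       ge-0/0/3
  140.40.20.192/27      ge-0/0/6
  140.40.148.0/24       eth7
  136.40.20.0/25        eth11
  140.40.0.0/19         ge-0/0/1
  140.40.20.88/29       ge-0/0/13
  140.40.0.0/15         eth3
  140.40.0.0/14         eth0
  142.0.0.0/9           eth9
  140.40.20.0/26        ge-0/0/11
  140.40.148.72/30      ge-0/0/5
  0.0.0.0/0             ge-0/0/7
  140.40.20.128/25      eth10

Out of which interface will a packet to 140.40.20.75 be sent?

Routes whose prefix contains 140.40.20.75:
  0.0.0.0/0 (default, matches everything) -> ge-0/0/7
  140.40.0.0/14 (140.40.0.0 - 140.43.255.255) -> eth0
  140.40.0.0/15 (140.40.0.0 - 140.41.255.255) -> eth3
  140.40.0.0/19 (140.40.0.0 - 140.40.31.255) -> ge-0/0/1
More-specific entries that do NOT match:
  140.40.148.72/30 (140.40.148.72 - 140.40.148.75) does not contain 140.40.20.75
  140.40.20.88/29 (140.40.20.88 - 140.40.20.95) does not contain 140.40.20.75
  140.40.20.96/27 (140.40.20.96 - 140.40.20.127) does not contain 140.40.20.75
  140.40.20.192/27 (140.40.20.192 - 140.40.20.223) does not contain 140.40.20.75
  140.40.20.0/26 (140.40.20.0 - 140.40.20.63) does not contain 140.40.20.75
  136.40.20.0/25 (136.40.20.0 - 136.40.20.127) does not contain 140.40.20.75
  140.40.20.128/25 (140.40.20.128 - 140.40.20.255) does not contain 140.40.20.75
  140.40.148.0/24 (140.40.148.0 - 140.40.148.255) does not contain 140.40.20.75
Longest matching prefix is /19 -> interface ge-0/0/1.

ge-0/0/1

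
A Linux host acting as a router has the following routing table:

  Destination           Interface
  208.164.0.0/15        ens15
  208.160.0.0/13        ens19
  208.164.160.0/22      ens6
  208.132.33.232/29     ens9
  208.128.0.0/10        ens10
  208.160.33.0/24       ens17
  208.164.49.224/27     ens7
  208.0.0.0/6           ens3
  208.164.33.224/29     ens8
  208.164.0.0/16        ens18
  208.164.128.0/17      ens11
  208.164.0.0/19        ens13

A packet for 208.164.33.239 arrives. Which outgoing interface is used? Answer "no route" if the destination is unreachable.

ens18

Routes whose prefix contains 208.164.33.239:
  208.0.0.0/6 (208.0.0.0 - 211.255.255.255) -> ens3
  208.128.0.0/10 (208.128.0.0 - 208.191.255.255) -> ens10
  208.160.0.0/13 (208.160.0.0 - 208.167.255.255) -> ens19
  208.164.0.0/15 (208.164.0.0 - 208.165.255.255) -> ens15
  208.164.0.0/16 (208.164.0.0 - 208.164.255.255) -> ens18
More-specific entries that do NOT match:
  208.132.33.232/29 (208.132.33.232 - 208.132.33.239) does not contain 208.164.33.239
  208.164.33.224/29 (208.164.33.224 - 208.164.33.231) does not contain 208.164.33.239
  208.164.49.224/27 (208.164.49.224 - 208.164.49.255) does not contain 208.164.33.239
  208.160.33.0/24 (208.160.33.0 - 208.160.33.255) does not contain 208.164.33.239
  208.164.160.0/22 (208.164.160.0 - 208.164.163.255) does not contain 208.164.33.239
  208.164.0.0/19 (208.164.0.0 - 208.164.31.255) does not contain 208.164.33.239
  208.164.128.0/17 (208.164.128.0 - 208.164.255.255) does not contain 208.164.33.239
Longest matching prefix is /16 -> interface ens18.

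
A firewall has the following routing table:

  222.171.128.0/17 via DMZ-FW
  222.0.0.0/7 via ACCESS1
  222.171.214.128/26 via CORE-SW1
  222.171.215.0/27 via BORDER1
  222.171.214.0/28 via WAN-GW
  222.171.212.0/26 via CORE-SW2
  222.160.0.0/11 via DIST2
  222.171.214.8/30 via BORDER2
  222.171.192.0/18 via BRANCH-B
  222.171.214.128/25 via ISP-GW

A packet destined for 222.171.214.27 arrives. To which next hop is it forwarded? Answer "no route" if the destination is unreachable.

Routes whose prefix contains 222.171.214.27:
  222.0.0.0/7 (222.0.0.0 - 223.255.255.255) -> ACCESS1
  222.160.0.0/11 (222.160.0.0 - 222.191.255.255) -> DIST2
  222.171.128.0/17 (222.171.128.0 - 222.171.255.255) -> DMZ-FW
  222.171.192.0/18 (222.171.192.0 - 222.171.255.255) -> BRANCH-B
More-specific entries that do NOT match:
  222.171.214.8/30 (222.171.214.8 - 222.171.214.11) does not contain 222.171.214.27
  222.171.214.0/28 (222.171.214.0 - 222.171.214.15) does not contain 222.171.214.27
  222.171.215.0/27 (222.171.215.0 - 222.171.215.31) does not contain 222.171.214.27
  222.171.214.128/26 (222.171.214.128 - 222.171.214.191) does not contain 222.171.214.27
  222.171.212.0/26 (222.171.212.0 - 222.171.212.63) does not contain 222.171.214.27
  222.171.214.128/25 (222.171.214.128 - 222.171.214.255) does not contain 222.171.214.27
Longest matching prefix is /18 -> next hop BRANCH-B.

BRANCH-B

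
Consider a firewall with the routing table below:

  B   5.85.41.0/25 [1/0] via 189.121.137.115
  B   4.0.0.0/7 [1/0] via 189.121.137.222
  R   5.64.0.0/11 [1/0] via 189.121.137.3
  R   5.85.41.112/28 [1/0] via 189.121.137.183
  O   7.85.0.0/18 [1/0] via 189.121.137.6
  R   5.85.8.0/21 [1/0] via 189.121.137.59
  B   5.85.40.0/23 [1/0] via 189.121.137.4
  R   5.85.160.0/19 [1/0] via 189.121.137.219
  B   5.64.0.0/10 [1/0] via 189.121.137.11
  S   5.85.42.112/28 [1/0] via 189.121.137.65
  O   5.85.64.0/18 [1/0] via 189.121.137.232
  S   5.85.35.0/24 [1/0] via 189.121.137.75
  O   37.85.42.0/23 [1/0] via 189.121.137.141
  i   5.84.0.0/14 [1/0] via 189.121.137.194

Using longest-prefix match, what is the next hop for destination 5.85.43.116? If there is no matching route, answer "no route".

Routes whose prefix contains 5.85.43.116:
  4.0.0.0/7 (4.0.0.0 - 5.255.255.255) -> 189.121.137.222
  5.64.0.0/10 (5.64.0.0 - 5.127.255.255) -> 189.121.137.11
  5.64.0.0/11 (5.64.0.0 - 5.95.255.255) -> 189.121.137.3
  5.84.0.0/14 (5.84.0.0 - 5.87.255.255) -> 189.121.137.194
More-specific entries that do NOT match:
  5.85.41.112/28 (5.85.41.112 - 5.85.41.127) does not contain 5.85.43.116
  5.85.42.112/28 (5.85.42.112 - 5.85.42.127) does not contain 5.85.43.116
  5.85.41.0/25 (5.85.41.0 - 5.85.41.127) does not contain 5.85.43.116
  5.85.35.0/24 (5.85.35.0 - 5.85.35.255) does not contain 5.85.43.116
  5.85.40.0/23 (5.85.40.0 - 5.85.41.255) does not contain 5.85.43.116
  37.85.42.0/23 (37.85.42.0 - 37.85.43.255) does not contain 5.85.43.116
  5.85.8.0/21 (5.85.8.0 - 5.85.15.255) does not contain 5.85.43.116
  5.85.160.0/19 (5.85.160.0 - 5.85.191.255) does not contain 5.85.43.116
  7.85.0.0/18 (7.85.0.0 - 7.85.63.255) does not contain 5.85.43.116
  5.85.64.0/18 (5.85.64.0 - 5.85.127.255) does not contain 5.85.43.116
Longest matching prefix is /14 -> next hop 189.121.137.194.

189.121.137.194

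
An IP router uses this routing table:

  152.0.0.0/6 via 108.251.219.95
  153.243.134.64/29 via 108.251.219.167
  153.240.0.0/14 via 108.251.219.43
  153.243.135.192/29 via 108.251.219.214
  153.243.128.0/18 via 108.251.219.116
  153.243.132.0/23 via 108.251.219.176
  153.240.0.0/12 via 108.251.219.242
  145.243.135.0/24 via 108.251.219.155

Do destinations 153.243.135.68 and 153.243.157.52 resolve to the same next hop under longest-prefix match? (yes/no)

yes

153.243.135.68: longest match 153.243.128.0/18 -> 108.251.219.116
153.243.157.52: longest match 153.243.128.0/18 -> 108.251.219.116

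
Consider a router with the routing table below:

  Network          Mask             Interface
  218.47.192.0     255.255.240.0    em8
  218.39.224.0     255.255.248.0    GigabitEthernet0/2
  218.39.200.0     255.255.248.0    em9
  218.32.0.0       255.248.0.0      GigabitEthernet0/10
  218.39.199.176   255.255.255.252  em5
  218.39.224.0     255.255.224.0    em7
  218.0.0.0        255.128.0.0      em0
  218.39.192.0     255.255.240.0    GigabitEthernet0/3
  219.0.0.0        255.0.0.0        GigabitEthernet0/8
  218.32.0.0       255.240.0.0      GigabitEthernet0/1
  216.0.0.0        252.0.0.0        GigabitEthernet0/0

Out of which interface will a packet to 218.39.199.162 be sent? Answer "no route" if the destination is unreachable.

Routes whose prefix contains 218.39.199.162:
  216.0.0.0/6 (216.0.0.0 - 219.255.255.255) -> GigabitEthernet0/0
  218.0.0.0/9 (218.0.0.0 - 218.127.255.255) -> em0
  218.32.0.0/12 (218.32.0.0 - 218.47.255.255) -> GigabitEthernet0/1
  218.32.0.0/13 (218.32.0.0 - 218.39.255.255) -> GigabitEthernet0/10
  218.39.192.0/20 (218.39.192.0 - 218.39.207.255) -> GigabitEthernet0/3
More-specific entries that do NOT match:
  218.39.199.176/30 (218.39.199.176 - 218.39.199.179) does not contain 218.39.199.162
  218.39.224.0/21 (218.39.224.0 - 218.39.231.255) does not contain 218.39.199.162
  218.39.200.0/21 (218.39.200.0 - 218.39.207.255) does not contain 218.39.199.162
Longest matching prefix is /20 -> interface GigabitEthernet0/3.

GigabitEthernet0/3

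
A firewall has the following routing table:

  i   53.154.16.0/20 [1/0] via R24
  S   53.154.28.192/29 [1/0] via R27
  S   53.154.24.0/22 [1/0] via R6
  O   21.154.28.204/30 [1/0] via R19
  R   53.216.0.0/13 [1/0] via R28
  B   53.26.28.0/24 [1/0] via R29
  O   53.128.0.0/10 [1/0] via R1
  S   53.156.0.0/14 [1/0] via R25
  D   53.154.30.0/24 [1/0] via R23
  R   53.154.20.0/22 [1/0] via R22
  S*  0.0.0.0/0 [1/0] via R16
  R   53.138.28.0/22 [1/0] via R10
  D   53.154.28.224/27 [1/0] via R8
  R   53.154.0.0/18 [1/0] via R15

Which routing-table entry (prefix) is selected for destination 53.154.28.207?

Entries matching 53.154.28.207:
  0.0.0.0/0 (default, matches everything)
  53.128.0.0/10 (53.128.0.0 - 53.191.255.255)
  53.154.0.0/18 (53.154.0.0 - 53.154.63.255)
  53.154.16.0/20 (53.154.16.0 - 53.154.31.255)
Most specific is 53.154.16.0/20.

53.154.16.0/20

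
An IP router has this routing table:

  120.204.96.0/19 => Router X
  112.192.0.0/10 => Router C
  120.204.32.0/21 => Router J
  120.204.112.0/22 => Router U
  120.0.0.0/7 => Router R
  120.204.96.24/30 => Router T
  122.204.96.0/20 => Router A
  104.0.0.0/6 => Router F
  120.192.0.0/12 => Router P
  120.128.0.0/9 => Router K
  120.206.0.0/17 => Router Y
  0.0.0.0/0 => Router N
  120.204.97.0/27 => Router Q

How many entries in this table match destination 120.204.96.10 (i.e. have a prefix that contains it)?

Prefixes containing 120.204.96.10:
  0.0.0.0/0 (default, matches everything)
  120.0.0.0/7 (120.0.0.0 - 121.255.255.255)
  120.128.0.0/9 (120.128.0.0 - 120.255.255.255)
  120.192.0.0/12 (120.192.0.0 - 120.207.255.255)
  120.204.96.0/19 (120.204.96.0 - 120.204.127.255)
Total matching entries: 5.

5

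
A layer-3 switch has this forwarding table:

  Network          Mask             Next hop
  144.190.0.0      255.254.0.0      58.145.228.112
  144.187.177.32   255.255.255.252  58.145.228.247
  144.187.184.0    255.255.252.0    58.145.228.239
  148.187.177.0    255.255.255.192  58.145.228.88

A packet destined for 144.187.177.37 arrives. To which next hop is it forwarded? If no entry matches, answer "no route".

No entry's prefix contains 144.187.177.37; there is no default route.

no route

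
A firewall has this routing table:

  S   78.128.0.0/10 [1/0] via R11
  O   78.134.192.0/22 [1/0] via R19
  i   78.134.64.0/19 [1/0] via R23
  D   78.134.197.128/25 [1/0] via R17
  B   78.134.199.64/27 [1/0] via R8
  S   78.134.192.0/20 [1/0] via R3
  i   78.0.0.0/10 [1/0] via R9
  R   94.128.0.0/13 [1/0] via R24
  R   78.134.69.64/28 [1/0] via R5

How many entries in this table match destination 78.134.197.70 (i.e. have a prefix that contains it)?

Prefixes containing 78.134.197.70:
  78.128.0.0/10 (78.128.0.0 - 78.191.255.255)
  78.134.192.0/20 (78.134.192.0 - 78.134.207.255)
Total matching entries: 2.

2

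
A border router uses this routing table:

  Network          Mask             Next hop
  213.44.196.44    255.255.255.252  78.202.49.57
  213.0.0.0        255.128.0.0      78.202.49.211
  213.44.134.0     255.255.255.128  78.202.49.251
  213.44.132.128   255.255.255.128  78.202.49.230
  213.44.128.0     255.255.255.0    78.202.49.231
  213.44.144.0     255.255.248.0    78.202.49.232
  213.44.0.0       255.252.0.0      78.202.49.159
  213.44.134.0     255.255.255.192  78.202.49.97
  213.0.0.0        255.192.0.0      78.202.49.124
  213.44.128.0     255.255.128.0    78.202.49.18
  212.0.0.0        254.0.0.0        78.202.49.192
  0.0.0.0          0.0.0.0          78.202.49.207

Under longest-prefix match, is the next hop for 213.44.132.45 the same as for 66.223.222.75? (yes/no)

213.44.132.45: longest match 213.44.128.0/17 -> 78.202.49.18
66.223.222.75: longest match 0.0.0.0/0 -> 78.202.49.207

no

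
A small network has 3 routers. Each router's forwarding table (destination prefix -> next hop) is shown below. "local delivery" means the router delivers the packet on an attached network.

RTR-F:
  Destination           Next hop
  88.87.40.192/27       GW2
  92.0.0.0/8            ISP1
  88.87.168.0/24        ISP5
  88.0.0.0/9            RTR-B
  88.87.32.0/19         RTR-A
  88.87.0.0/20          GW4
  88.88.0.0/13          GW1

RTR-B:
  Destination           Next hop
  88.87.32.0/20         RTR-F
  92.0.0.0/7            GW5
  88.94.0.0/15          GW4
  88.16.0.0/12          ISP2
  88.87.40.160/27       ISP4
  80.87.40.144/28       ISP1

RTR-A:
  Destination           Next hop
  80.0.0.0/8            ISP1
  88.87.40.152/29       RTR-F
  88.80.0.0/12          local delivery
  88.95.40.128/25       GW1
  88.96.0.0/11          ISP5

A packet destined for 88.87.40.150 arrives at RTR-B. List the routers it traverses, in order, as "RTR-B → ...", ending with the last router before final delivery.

At RTR-B: longest match for 88.87.40.150 is 88.87.32.0/20 -> RTR-F
At RTR-F: longest match for 88.87.40.150 is 88.87.32.0/19 -> RTR-A
At RTR-A: longest match for 88.87.40.150 is 88.80.0.0/12 -> local delivery

RTR-B → RTR-F → RTR-A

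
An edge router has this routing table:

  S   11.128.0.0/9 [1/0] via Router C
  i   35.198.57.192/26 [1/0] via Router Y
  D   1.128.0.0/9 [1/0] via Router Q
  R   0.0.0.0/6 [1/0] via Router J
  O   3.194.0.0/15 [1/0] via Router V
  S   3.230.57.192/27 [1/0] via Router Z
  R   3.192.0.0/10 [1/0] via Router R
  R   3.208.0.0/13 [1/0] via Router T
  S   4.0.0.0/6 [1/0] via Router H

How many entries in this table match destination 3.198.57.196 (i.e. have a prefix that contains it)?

2

Prefixes containing 3.198.57.196:
  0.0.0.0/6 (0.0.0.0 - 3.255.255.255)
  3.192.0.0/10 (3.192.0.0 - 3.255.255.255)
Total matching entries: 2.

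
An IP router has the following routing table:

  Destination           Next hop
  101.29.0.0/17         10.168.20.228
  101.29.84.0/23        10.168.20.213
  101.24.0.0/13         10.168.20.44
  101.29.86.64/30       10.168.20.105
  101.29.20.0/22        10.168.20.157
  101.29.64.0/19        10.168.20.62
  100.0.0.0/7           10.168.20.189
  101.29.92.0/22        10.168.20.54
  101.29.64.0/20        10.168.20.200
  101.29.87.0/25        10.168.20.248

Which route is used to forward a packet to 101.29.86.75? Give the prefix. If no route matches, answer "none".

Entries matching 101.29.86.75:
  100.0.0.0/7 (100.0.0.0 - 101.255.255.255)
  101.24.0.0/13 (101.24.0.0 - 101.31.255.255)
  101.29.0.0/17 (101.29.0.0 - 101.29.127.255)
  101.29.64.0/19 (101.29.64.0 - 101.29.95.255)
Most specific is 101.29.64.0/19.

101.29.64.0/19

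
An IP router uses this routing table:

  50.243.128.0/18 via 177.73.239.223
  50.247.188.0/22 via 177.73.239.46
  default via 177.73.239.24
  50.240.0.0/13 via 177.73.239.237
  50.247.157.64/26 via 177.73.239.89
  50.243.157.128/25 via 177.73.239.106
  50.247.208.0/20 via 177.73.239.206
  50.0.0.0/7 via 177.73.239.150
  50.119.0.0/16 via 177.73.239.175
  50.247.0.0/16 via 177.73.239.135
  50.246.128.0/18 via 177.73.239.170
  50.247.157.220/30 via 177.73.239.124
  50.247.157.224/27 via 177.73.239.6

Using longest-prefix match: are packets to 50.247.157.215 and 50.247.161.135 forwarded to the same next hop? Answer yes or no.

yes

50.247.157.215: longest match 50.247.0.0/16 -> 177.73.239.135
50.247.161.135: longest match 50.247.0.0/16 -> 177.73.239.135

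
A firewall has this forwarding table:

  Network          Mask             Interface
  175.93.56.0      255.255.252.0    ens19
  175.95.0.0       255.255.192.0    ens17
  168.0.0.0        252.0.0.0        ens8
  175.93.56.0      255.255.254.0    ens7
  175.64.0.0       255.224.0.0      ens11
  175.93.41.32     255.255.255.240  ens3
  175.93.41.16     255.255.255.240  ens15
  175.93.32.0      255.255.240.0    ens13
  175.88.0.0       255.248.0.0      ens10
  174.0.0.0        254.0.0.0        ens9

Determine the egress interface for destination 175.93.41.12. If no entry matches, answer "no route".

Routes whose prefix contains 175.93.41.12:
  174.0.0.0/7 (174.0.0.0 - 175.255.255.255) -> ens9
  175.64.0.0/11 (175.64.0.0 - 175.95.255.255) -> ens11
  175.88.0.0/13 (175.88.0.0 - 175.95.255.255) -> ens10
  175.93.32.0/20 (175.93.32.0 - 175.93.47.255) -> ens13
More-specific entries that do NOT match:
  175.93.41.32/28 (175.93.41.32 - 175.93.41.47) does not contain 175.93.41.12
  175.93.41.16/28 (175.93.41.16 - 175.93.41.31) does not contain 175.93.41.12
  175.93.56.0/23 (175.93.56.0 - 175.93.57.255) does not contain 175.93.41.12
  175.93.56.0/22 (175.93.56.0 - 175.93.59.255) does not contain 175.93.41.12
Longest matching prefix is /20 -> interface ens13.

ens13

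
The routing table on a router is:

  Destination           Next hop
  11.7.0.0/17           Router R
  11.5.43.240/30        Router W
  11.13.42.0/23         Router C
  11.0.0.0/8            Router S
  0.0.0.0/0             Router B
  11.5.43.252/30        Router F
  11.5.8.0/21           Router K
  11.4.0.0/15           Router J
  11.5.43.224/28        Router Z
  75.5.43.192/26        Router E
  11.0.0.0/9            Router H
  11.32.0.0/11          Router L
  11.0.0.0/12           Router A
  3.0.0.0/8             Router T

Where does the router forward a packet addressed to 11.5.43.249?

Router J

Routes whose prefix contains 11.5.43.249:
  0.0.0.0/0 (default, matches everything) -> Router B
  11.0.0.0/8 (11.0.0.0 - 11.255.255.255) -> Router S
  11.0.0.0/9 (11.0.0.0 - 11.127.255.255) -> Router H
  11.0.0.0/12 (11.0.0.0 - 11.15.255.255) -> Router A
  11.4.0.0/15 (11.4.0.0 - 11.5.255.255) -> Router J
More-specific entries that do NOT match:
  11.5.43.240/30 (11.5.43.240 - 11.5.43.243) does not contain 11.5.43.249
  11.5.43.252/30 (11.5.43.252 - 11.5.43.255) does not contain 11.5.43.249
  11.5.43.224/28 (11.5.43.224 - 11.5.43.239) does not contain 11.5.43.249
  75.5.43.192/26 (75.5.43.192 - 75.5.43.255) does not contain 11.5.43.249
  11.13.42.0/23 (11.13.42.0 - 11.13.43.255) does not contain 11.5.43.249
  11.5.8.0/21 (11.5.8.0 - 11.5.15.255) does not contain 11.5.43.249
  11.7.0.0/17 (11.7.0.0 - 11.7.127.255) does not contain 11.5.43.249
Longest matching prefix is /15 -> next hop Router J.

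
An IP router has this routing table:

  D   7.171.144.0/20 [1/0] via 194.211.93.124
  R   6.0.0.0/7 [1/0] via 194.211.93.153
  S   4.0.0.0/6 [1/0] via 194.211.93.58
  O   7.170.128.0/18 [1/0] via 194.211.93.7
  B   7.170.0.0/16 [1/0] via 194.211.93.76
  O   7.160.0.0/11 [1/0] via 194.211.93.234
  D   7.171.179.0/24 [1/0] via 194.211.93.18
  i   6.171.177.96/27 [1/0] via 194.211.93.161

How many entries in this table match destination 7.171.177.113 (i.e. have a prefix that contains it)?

Prefixes containing 7.171.177.113:
  4.0.0.0/6 (4.0.0.0 - 7.255.255.255)
  6.0.0.0/7 (6.0.0.0 - 7.255.255.255)
  7.160.0.0/11 (7.160.0.0 - 7.191.255.255)
Total matching entries: 3.

3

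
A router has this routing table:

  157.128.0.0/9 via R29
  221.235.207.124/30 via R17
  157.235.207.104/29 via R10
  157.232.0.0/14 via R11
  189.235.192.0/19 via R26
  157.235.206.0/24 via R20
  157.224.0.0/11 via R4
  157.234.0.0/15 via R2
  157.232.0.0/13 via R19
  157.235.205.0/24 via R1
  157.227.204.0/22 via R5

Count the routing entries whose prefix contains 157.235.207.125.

5

Prefixes containing 157.235.207.125:
  157.128.0.0/9 (157.128.0.0 - 157.255.255.255)
  157.224.0.0/11 (157.224.0.0 - 157.255.255.255)
  157.232.0.0/13 (157.232.0.0 - 157.239.255.255)
  157.232.0.0/14 (157.232.0.0 - 157.235.255.255)
  157.234.0.0/15 (157.234.0.0 - 157.235.255.255)
Total matching entries: 5.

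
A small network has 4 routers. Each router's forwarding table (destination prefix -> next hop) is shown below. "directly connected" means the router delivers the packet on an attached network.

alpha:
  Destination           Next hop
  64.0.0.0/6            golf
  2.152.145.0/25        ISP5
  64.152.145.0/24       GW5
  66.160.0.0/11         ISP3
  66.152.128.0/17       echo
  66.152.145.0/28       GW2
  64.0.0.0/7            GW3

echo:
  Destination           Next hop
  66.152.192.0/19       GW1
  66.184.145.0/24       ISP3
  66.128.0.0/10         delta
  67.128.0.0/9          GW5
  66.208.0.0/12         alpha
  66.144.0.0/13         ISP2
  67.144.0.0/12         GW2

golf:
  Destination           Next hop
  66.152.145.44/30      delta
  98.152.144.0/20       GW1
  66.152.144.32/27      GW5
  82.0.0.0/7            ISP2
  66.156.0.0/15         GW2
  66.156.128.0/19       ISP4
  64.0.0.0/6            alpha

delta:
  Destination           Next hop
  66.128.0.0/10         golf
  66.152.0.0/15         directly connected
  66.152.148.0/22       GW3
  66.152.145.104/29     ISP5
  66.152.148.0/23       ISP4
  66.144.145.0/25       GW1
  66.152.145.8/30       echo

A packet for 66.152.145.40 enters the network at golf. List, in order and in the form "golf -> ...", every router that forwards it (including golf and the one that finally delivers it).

golf -> alpha -> echo -> delta

At golf: longest match for 66.152.145.40 is 64.0.0.0/6 -> alpha
At alpha: longest match for 66.152.145.40 is 66.152.128.0/17 -> echo
At echo: longest match for 66.152.145.40 is 66.128.0.0/10 -> delta
At delta: longest match for 66.152.145.40 is 66.152.0.0/15 -> directly connected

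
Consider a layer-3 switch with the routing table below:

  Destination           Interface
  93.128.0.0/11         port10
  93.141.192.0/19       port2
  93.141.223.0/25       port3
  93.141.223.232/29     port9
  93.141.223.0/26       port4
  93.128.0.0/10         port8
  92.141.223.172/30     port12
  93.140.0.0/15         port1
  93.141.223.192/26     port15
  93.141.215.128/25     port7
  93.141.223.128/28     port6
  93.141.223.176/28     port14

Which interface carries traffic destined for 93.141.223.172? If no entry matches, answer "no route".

Routes whose prefix contains 93.141.223.172:
  93.128.0.0/10 (93.128.0.0 - 93.191.255.255) -> port8
  93.128.0.0/11 (93.128.0.0 - 93.159.255.255) -> port10
  93.140.0.0/15 (93.140.0.0 - 93.141.255.255) -> port1
  93.141.192.0/19 (93.141.192.0 - 93.141.223.255) -> port2
More-specific entries that do NOT match:
  92.141.223.172/30 (92.141.223.172 - 92.141.223.175) does not contain 93.141.223.172
  93.141.223.232/29 (93.141.223.232 - 93.141.223.239) does not contain 93.141.223.172
  93.141.223.128/28 (93.141.223.128 - 93.141.223.143) does not contain 93.141.223.172
  93.141.223.176/28 (93.141.223.176 - 93.141.223.191) does not contain 93.141.223.172
  93.141.223.0/26 (93.141.223.0 - 93.141.223.63) does not contain 93.141.223.172
  93.141.223.192/26 (93.141.223.192 - 93.141.223.255) does not contain 93.141.223.172
  93.141.223.0/25 (93.141.223.0 - 93.141.223.127) does not contain 93.141.223.172
  93.141.215.128/25 (93.141.215.128 - 93.141.215.255) does not contain 93.141.223.172
Longest matching prefix is /19 -> interface port2.

port2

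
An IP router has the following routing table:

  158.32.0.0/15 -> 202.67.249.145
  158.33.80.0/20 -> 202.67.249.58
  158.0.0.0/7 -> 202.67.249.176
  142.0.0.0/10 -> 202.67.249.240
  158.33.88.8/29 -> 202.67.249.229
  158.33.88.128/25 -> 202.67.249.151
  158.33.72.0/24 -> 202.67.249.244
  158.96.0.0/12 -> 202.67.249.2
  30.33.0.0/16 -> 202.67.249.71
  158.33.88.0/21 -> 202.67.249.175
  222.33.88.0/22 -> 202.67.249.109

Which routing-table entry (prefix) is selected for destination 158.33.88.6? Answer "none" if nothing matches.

158.33.88.0/21

Entries matching 158.33.88.6:
  158.0.0.0/7 (158.0.0.0 - 159.255.255.255)
  158.32.0.0/15 (158.32.0.0 - 158.33.255.255)
  158.33.80.0/20 (158.33.80.0 - 158.33.95.255)
  158.33.88.0/21 (158.33.88.0 - 158.33.95.255)
Most specific is 158.33.88.0/21.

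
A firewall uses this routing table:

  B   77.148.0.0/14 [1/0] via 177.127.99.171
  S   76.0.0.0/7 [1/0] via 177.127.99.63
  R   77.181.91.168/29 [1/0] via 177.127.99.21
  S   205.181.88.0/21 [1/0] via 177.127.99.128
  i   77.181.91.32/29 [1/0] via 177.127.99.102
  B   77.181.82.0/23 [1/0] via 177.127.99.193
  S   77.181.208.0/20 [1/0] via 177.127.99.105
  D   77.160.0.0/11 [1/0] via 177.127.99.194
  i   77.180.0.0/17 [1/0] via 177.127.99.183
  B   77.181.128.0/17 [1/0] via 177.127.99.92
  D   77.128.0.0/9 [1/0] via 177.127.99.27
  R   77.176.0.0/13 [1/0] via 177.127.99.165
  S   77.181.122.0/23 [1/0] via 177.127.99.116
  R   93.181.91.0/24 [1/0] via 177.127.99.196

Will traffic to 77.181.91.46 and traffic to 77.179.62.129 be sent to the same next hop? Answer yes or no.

yes

77.181.91.46: longest match 77.176.0.0/13 -> 177.127.99.165
77.179.62.129: longest match 77.176.0.0/13 -> 177.127.99.165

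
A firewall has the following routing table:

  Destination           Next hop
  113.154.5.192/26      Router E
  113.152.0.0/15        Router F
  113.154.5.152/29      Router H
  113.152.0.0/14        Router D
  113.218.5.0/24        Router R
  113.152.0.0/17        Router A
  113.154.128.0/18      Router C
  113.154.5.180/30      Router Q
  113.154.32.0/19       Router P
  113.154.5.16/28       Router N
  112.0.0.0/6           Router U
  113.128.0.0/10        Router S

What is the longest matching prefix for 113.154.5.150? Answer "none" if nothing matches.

113.152.0.0/14

Entries matching 113.154.5.150:
  112.0.0.0/6 (112.0.0.0 - 115.255.255.255)
  113.128.0.0/10 (113.128.0.0 - 113.191.255.255)
  113.152.0.0/14 (113.152.0.0 - 113.155.255.255)
Most specific is 113.152.0.0/14.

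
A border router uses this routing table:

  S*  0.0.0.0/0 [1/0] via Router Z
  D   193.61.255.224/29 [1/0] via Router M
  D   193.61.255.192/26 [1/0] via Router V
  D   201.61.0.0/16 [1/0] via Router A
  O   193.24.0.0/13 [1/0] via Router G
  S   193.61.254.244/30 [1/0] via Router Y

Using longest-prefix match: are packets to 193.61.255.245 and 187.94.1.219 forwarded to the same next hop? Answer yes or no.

no

193.61.255.245: longest match 193.61.255.192/26 -> Router V
187.94.1.219: longest match 0.0.0.0/0 -> Router Z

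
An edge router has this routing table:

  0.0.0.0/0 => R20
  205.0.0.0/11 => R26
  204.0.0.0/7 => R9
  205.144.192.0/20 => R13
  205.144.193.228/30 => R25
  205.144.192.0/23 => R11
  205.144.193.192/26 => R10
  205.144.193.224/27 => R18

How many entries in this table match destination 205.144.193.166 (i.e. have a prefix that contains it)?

Prefixes containing 205.144.193.166:
  0.0.0.0/0 (default, matches everything)
  204.0.0.0/7 (204.0.0.0 - 205.255.255.255)
  205.144.192.0/20 (205.144.192.0 - 205.144.207.255)
  205.144.192.0/23 (205.144.192.0 - 205.144.193.255)
Total matching entries: 4.

4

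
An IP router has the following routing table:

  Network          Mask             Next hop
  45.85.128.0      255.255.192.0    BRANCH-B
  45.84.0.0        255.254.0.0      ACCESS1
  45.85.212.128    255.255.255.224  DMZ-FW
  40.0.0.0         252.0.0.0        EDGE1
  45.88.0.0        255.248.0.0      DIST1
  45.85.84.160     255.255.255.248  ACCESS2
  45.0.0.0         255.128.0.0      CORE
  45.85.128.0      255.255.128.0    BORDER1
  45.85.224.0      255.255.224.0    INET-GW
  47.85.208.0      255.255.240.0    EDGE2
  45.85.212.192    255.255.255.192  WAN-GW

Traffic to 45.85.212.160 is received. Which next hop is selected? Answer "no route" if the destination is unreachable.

Routes whose prefix contains 45.85.212.160:
  45.0.0.0/9 (45.0.0.0 - 45.127.255.255) -> CORE
  45.84.0.0/15 (45.84.0.0 - 45.85.255.255) -> ACCESS1
  45.85.128.0/17 (45.85.128.0 - 45.85.255.255) -> BORDER1
More-specific entries that do NOT match:
  45.85.84.160/29 (45.85.84.160 - 45.85.84.167) does not contain 45.85.212.160
  45.85.212.128/27 (45.85.212.128 - 45.85.212.159) does not contain 45.85.212.160
  45.85.212.192/26 (45.85.212.192 - 45.85.212.255) does not contain 45.85.212.160
  47.85.208.0/20 (47.85.208.0 - 47.85.223.255) does not contain 45.85.212.160
  45.85.224.0/19 (45.85.224.0 - 45.85.255.255) does not contain 45.85.212.160
  45.85.128.0/18 (45.85.128.0 - 45.85.191.255) does not contain 45.85.212.160
Longest matching prefix is /17 -> next hop BORDER1.

BORDER1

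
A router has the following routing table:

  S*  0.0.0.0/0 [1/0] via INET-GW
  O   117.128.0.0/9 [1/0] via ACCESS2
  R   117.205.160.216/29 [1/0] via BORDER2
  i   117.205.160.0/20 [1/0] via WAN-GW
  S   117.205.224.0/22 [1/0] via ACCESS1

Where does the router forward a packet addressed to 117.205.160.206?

WAN-GW

Routes whose prefix contains 117.205.160.206:
  0.0.0.0/0 (default, matches everything) -> INET-GW
  117.128.0.0/9 (117.128.0.0 - 117.255.255.255) -> ACCESS2
  117.205.160.0/20 (117.205.160.0 - 117.205.175.255) -> WAN-GW
More-specific entries that do NOT match:
  117.205.160.216/29 (117.205.160.216 - 117.205.160.223) does not contain 117.205.160.206
  117.205.224.0/22 (117.205.224.0 - 117.205.227.255) does not contain 117.205.160.206
Longest matching prefix is /20 -> next hop WAN-GW.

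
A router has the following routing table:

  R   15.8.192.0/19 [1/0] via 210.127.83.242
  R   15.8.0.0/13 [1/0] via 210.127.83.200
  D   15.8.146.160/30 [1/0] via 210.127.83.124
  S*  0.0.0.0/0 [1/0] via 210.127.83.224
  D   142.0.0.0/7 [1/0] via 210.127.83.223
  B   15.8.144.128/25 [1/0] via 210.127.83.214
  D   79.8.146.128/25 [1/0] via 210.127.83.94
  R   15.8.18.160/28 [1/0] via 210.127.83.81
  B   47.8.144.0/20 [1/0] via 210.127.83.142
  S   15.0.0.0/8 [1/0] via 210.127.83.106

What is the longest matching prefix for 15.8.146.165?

Entries matching 15.8.146.165:
  0.0.0.0/0 (default, matches everything)
  15.0.0.0/8 (15.0.0.0 - 15.255.255.255)
  15.8.0.0/13 (15.8.0.0 - 15.15.255.255)
Most specific is 15.8.0.0/13.

15.8.0.0/13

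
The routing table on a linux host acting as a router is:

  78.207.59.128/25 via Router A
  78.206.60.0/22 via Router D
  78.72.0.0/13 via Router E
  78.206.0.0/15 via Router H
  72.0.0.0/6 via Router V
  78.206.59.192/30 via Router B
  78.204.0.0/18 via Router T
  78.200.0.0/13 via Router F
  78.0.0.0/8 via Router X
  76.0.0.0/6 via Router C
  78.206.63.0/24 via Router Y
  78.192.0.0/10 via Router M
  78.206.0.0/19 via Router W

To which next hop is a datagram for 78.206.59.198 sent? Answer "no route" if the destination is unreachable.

Routes whose prefix contains 78.206.59.198:
  76.0.0.0/6 (76.0.0.0 - 79.255.255.255) -> Router C
  78.0.0.0/8 (78.0.0.0 - 78.255.255.255) -> Router X
  78.192.0.0/10 (78.192.0.0 - 78.255.255.255) -> Router M
  78.200.0.0/13 (78.200.0.0 - 78.207.255.255) -> Router F
  78.206.0.0/15 (78.206.0.0 - 78.207.255.255) -> Router H
More-specific entries that do NOT match:
  78.206.59.192/30 (78.206.59.192 - 78.206.59.195) does not contain 78.206.59.198
  78.207.59.128/25 (78.207.59.128 - 78.207.59.255) does not contain 78.206.59.198
  78.206.63.0/24 (78.206.63.0 - 78.206.63.255) does not contain 78.206.59.198
  78.206.60.0/22 (78.206.60.0 - 78.206.63.255) does not contain 78.206.59.198
  78.206.0.0/19 (78.206.0.0 - 78.206.31.255) does not contain 78.206.59.198
  78.204.0.0/18 (78.204.0.0 - 78.204.63.255) does not contain 78.206.59.198
Longest matching prefix is /15 -> next hop Router H.

Router H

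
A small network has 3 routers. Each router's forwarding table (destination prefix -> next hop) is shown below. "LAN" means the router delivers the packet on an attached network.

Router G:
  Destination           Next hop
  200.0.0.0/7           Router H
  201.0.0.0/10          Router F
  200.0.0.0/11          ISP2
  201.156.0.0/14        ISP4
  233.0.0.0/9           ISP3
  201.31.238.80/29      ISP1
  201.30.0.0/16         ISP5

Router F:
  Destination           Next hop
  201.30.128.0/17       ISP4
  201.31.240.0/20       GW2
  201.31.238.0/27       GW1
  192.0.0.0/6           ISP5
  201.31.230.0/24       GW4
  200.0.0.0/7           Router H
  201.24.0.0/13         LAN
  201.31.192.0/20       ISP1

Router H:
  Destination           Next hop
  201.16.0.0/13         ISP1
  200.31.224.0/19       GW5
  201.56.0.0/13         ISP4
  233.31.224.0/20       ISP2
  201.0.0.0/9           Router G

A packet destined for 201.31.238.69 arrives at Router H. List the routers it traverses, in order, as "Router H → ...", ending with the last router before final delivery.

Router H → Router G → Router F

At Router H: longest match for 201.31.238.69 is 201.0.0.0/9 -> Router G
At Router G: longest match for 201.31.238.69 is 201.0.0.0/10 -> Router F
At Router F: longest match for 201.31.238.69 is 201.24.0.0/13 -> LAN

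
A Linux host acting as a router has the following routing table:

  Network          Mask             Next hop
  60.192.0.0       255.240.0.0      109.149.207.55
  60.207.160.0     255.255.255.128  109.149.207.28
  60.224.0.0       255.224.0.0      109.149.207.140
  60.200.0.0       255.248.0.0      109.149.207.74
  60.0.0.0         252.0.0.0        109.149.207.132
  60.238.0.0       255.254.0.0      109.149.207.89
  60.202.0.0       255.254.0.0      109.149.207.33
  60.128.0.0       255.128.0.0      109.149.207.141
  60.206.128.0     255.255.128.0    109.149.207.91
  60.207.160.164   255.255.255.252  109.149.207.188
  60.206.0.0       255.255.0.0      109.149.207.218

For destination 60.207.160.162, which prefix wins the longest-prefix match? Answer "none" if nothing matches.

Entries matching 60.207.160.162:
  60.0.0.0/6 (60.0.0.0 - 63.255.255.255)
  60.128.0.0/9 (60.128.0.0 - 60.255.255.255)
  60.192.0.0/12 (60.192.0.0 - 60.207.255.255)
  60.200.0.0/13 (60.200.0.0 - 60.207.255.255)
Most specific is 60.200.0.0/13.

60.200.0.0/13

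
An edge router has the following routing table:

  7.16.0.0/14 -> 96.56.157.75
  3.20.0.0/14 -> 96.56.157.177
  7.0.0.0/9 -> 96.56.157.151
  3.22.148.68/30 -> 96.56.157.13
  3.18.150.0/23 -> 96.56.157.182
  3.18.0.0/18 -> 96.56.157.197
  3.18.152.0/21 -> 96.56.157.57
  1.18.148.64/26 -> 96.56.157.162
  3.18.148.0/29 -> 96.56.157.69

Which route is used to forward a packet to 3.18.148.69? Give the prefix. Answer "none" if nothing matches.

3.18.148.69 is outside every listed prefix and there is no default route.

none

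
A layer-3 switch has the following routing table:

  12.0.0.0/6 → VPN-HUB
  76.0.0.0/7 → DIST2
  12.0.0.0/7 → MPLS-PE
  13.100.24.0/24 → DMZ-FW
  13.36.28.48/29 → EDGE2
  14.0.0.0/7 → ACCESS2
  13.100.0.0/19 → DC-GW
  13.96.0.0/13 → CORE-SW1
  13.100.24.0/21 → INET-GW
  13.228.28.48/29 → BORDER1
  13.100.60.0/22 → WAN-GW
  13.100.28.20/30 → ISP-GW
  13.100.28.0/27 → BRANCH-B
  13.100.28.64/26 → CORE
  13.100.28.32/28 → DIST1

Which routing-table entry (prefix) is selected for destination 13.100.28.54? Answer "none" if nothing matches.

13.100.24.0/21

Entries matching 13.100.28.54:
  12.0.0.0/6 (12.0.0.0 - 15.255.255.255)
  12.0.0.0/7 (12.0.0.0 - 13.255.255.255)
  13.96.0.0/13 (13.96.0.0 - 13.103.255.255)
  13.100.0.0/19 (13.100.0.0 - 13.100.31.255)
  13.100.24.0/21 (13.100.24.0 - 13.100.31.255)
Most specific is 13.100.24.0/21.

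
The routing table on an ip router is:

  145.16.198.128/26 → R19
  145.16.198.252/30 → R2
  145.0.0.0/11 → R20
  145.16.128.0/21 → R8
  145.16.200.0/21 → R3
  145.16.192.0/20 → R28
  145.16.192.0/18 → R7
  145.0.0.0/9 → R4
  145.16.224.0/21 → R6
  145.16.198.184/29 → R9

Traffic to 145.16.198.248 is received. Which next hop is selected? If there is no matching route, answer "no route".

R28

Routes whose prefix contains 145.16.198.248:
  145.0.0.0/9 (145.0.0.0 - 145.127.255.255) -> R4
  145.0.0.0/11 (145.0.0.0 - 145.31.255.255) -> R20
  145.16.192.0/18 (145.16.192.0 - 145.16.255.255) -> R7
  145.16.192.0/20 (145.16.192.0 - 145.16.207.255) -> R28
More-specific entries that do NOT match:
  145.16.198.252/30 (145.16.198.252 - 145.16.198.255) does not contain 145.16.198.248
  145.16.198.184/29 (145.16.198.184 - 145.16.198.191) does not contain 145.16.198.248
  145.16.198.128/26 (145.16.198.128 - 145.16.198.191) does not contain 145.16.198.248
  145.16.128.0/21 (145.16.128.0 - 145.16.135.255) does not contain 145.16.198.248
  145.16.200.0/21 (145.16.200.0 - 145.16.207.255) does not contain 145.16.198.248
  145.16.224.0/21 (145.16.224.0 - 145.16.231.255) does not contain 145.16.198.248
Longest matching prefix is /20 -> next hop R28.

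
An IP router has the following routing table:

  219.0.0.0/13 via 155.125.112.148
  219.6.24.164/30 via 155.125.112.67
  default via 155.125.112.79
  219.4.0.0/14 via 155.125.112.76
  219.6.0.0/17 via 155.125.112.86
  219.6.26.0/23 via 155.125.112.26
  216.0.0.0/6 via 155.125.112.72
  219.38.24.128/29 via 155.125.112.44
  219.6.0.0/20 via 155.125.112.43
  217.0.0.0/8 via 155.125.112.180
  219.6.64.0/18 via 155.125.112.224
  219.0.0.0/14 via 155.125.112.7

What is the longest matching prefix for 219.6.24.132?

Entries matching 219.6.24.132:
  0.0.0.0/0 (default, matches everything)
  216.0.0.0/6 (216.0.0.0 - 219.255.255.255)
  219.0.0.0/13 (219.0.0.0 - 219.7.255.255)
  219.4.0.0/14 (219.4.0.0 - 219.7.255.255)
  219.6.0.0/17 (219.6.0.0 - 219.6.127.255)
Most specific is 219.6.0.0/17.

219.6.0.0/17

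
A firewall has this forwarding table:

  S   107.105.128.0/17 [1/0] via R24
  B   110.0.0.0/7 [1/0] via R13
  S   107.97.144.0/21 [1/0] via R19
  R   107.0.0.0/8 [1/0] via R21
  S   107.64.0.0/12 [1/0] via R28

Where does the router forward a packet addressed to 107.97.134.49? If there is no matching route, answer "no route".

R21

Routes whose prefix contains 107.97.134.49:
  107.0.0.0/8 (107.0.0.0 - 107.255.255.255) -> R21
More-specific entries that do NOT match:
  107.97.144.0/21 (107.97.144.0 - 107.97.151.255) does not contain 107.97.134.49
  107.105.128.0/17 (107.105.128.0 - 107.105.255.255) does not contain 107.97.134.49
  107.64.0.0/12 (107.64.0.0 - 107.79.255.255) does not contain 107.97.134.49
Longest matching prefix is /8 -> next hop R21.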